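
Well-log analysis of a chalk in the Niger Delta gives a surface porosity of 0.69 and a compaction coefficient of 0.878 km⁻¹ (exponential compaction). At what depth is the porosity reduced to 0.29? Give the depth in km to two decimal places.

Invert Athy's law: Z = ln(n₀/n) / c
Z = ln(0.69/0.29) / 0.878 = ln(2.379) / 0.878 = 0.8668 / 0.878 = 0.987 km

0.99 km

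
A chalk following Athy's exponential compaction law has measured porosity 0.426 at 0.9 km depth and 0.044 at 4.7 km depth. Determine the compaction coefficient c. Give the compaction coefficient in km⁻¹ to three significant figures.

Athy: phi(z) = phi₀ e^(−cz) ⇒ phi₁/phi₂ = e^{c(z₂−z₁)} ⇒ c = ln(phi₁/phi₂)/(z₂−z₁)
c = ln(0.426/0.044) / (4.7 − 0.9) = ln(9.682) / 3.8 = 2.2702 / 3.8 = 0.5974 km⁻¹

0.597 km⁻¹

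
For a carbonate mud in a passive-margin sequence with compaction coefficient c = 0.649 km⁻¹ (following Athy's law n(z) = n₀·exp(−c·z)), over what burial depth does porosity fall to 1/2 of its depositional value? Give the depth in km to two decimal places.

n/n₀ = 1/2 ⇒ exp(−c·z) = 1/2 ⇒ z = ln(2) / c
z = 0.6931 / 0.649 = 1.068 km

1.07 km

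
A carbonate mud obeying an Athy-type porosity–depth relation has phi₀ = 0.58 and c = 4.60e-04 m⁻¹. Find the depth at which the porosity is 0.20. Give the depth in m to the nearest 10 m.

2310 m

Working in km (1 km = 1000 m; c in km⁻¹ = c in m⁻¹ × 1000):
Invert Athy's law: d = ln(phi₀/phi) / c
d = ln(0.58/0.2) / 0.46 = ln(2.9) / 0.46 = 1.0647 / 0.46 = 2.315 km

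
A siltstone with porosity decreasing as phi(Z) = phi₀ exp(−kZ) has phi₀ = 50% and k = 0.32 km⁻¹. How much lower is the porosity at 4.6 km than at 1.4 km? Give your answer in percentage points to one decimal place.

20.5 percentage points

phi(1.4) = 0.5·e^(−0.32×1.4) = 0.3195
phi(4.6) = 0.5·e^(−0.32×4.6) = 0.1147
Δphi = 0.3195 − 0.1147 = 0.2047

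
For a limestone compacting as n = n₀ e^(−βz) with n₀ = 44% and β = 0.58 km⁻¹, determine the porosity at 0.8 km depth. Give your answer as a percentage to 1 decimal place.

27.7%

n = n₀·exp(−β·z) = 0.44 × exp(−0.58 × 0.8) = 0.44 × exp(−0.464)
  = 0.44 × 0.6288 = 0.2767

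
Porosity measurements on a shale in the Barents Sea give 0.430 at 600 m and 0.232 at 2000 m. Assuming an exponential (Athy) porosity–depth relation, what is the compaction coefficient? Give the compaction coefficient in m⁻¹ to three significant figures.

0.000441 m⁻¹

Working in km (1 km = 1000 m; k in km⁻¹ = k in m⁻¹ × 1000):
Athy: phi(Z) = phi₀ e^(−kZ) ⇒ phi₁/phi₂ = e^{k(Z₂−Z₁)} ⇒ k = ln(phi₁/phi₂)/(Z₂−Z₁)
k = ln(0.43/0.232) / (2 − 0.6) = ln(1.853) / 1.4 = 0.6170 / 1.4 = 0.4407 km⁻¹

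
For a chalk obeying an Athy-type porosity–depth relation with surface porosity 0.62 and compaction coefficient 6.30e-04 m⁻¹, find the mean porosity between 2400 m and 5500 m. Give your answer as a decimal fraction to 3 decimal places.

0.060

Working in km (1 km = 1000 m; β in km⁻¹ = β in m⁻¹ × 1000):
⟨phi⟩ = (1/(d₂−d₁)) ∫ phi₀ e^(−βd) dd = phi₀·(e^(−β·d₁) − e^(−β·d₂)) / (β·(d₂−d₁))
e^(−0.63×2.4) = 0.2205; e^(−0.63×5.5) = 0.0313
⟨phi⟩ = 0.62 × (0.2205 − 0.0313) / (0.63 × 3.1) = 0.62 × 0.0969 = 0.0601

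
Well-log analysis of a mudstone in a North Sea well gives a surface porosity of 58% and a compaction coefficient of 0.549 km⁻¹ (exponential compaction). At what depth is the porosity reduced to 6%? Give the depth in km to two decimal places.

Invert Athy's law: z = ln(φ₀/φ) / β
z = ln(0.58/0.06) / 0.549 = ln(9.667) / 0.549 = 2.2687 / 0.549 = 4.132 km

4.13 km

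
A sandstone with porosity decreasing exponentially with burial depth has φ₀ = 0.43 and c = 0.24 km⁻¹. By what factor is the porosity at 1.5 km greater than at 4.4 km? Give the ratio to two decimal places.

2.01

φ(Z₁)/φ(Z₂) = e^(−c·Z₁)/e^(−c·Z₂) = e^{c(Z₂−Z₁)}
= exp(0.24 × 2.9) = exp(0.696) = 2.0057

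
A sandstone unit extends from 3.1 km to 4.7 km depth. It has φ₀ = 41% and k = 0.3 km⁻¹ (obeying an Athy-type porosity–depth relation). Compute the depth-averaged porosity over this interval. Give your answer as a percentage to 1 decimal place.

⟨φ⟩ = (1/(Z₂−Z₁)) ∫ φ₀ e^(−kZ) dZ = φ₀·(e^(−k·Z₁) − e^(−k·Z₂)) / (k·(Z₂−Z₁))
e^(−0.3×3.1) = 0.3946; e^(−0.3×4.7) = 0.2441
⟨φ⟩ = 0.41 × (0.3946 − 0.2441) / (0.3 × 1.6) = 0.41 × 0.3134 = 0.1285

12.8%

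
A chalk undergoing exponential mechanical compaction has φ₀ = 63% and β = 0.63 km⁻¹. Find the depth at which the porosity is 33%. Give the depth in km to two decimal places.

Invert Athy's law: z = ln(φ₀/φ) / β
z = ln(0.63/0.33) / 0.63 = ln(1.909) / 0.63 = 0.6466 / 0.63 = 1.026 km

1.03 km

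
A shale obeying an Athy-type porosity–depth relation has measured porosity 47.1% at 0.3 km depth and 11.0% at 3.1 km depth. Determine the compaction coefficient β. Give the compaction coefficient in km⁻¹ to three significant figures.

0.519 km⁻¹

Athy: phi(Z) = phi₀ e^(−βZ) ⇒ phi₁/phi₂ = e^{β(Z₂−Z₁)} ⇒ β = ln(phi₁/phi₂)/(Z₂−Z₁)
β = ln(0.471/0.11) / (3.1 − 0.3) = ln(4.282) / 2.8 = 1.4544 / 2.8 = 0.5194 km⁻¹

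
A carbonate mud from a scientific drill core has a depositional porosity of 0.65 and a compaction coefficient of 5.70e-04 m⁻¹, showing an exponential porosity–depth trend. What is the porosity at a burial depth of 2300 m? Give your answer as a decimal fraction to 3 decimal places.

Working in km (1 km = 1000 m; k in km⁻¹ = k in m⁻¹ × 1000):
φ = φ₀·exp(−k·z) = 0.65 × exp(−0.57 × 2.3) = 0.65 × exp(−1.311)
  = 0.65 × 0.2696 = 0.1752

0.175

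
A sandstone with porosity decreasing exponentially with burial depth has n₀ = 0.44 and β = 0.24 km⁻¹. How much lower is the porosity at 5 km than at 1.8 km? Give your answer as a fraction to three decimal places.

0.153

n(1.8) = 0.44·e^(−0.24×1.8) = 0.2857
n(5) = 0.44·e^(−0.24×5) = 0.1325
Δn = 0.2857 − 0.1325 = 0.1531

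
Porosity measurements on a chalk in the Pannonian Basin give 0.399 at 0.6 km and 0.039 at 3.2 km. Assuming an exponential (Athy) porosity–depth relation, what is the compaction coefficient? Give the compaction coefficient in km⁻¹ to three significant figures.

0.894 km⁻¹

Athy: phi(Z) = phi₀ e^(−kZ) ⇒ phi₁/phi₂ = e^{k(Z₂−Z₁)} ⇒ k = ln(phi₁/phi₂)/(Z₂−Z₁)
k = ln(0.399/0.039) / (3.2 − 0.6) = ln(10.23) / 2.6 = 2.3254 / 2.6 = 0.8944 km⁻¹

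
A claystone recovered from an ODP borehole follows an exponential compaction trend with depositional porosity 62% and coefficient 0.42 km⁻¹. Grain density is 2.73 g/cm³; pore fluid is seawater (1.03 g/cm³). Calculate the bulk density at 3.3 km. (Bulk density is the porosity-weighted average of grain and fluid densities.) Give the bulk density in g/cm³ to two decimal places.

2.47 g/cm³

Porosity at depth: phi = 0.62·exp(−0.42×3.3) = 0.62×0.2501 = 0.1550
Bulk density: ρ_b = (1−phi)ρ_g + phi·ρ_f = 0.8450×2.73 + 0.1550×1.03
       = 2.307 + 0.160 = 2.466 g/cm³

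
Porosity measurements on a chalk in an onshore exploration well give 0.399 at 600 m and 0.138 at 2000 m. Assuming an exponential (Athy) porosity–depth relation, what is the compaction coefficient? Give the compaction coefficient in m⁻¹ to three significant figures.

Working in km (1 km = 1000 m; β in km⁻¹ = β in m⁻¹ × 1000):
Athy: φ(z) = φ₀ e^(−βz) ⇒ φ₁/φ₂ = e^{β(z₂−z₁)} ⇒ β = ln(φ₁/φ₂)/(z₂−z₁)
β = ln(0.399/0.138) / (2 − 0.6) = ln(2.891) / 1.4 = 1.0617 / 1.4 = 0.7584 km⁻¹

0.000758 m⁻¹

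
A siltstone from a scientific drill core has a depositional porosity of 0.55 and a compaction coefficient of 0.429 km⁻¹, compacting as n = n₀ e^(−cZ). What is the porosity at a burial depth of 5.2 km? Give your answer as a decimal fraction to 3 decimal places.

0.059

n = n₀·exp(−c·Z) = 0.55 × exp(−0.429 × 5.2) = 0.55 × exp(−2.231)
  = 0.55 × 0.1074 = 0.0591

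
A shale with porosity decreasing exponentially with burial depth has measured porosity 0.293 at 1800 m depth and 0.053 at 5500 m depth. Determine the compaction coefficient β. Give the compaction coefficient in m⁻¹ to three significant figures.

Working in km (1 km = 1000 m; β in km⁻¹ = β in m⁻¹ × 1000):
Athy: phi(z) = phi₀ e^(−βz) ⇒ phi₁/phi₂ = e^{β(z₂−z₁)} ⇒ β = ln(phi₁/phi₂)/(z₂−z₁)
β = ln(0.293/0.053) / (5.5 − 1.8) = ln(5.528) / 3.7 = 1.7099 / 3.7 = 0.4621 km⁻¹

0.000462 m⁻¹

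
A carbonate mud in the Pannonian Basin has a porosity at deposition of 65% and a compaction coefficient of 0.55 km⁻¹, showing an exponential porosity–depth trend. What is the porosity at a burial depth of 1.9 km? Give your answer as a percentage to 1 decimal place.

22.9%

n = n₀·exp(−c·z) = 0.65 × exp(−0.55 × 1.9) = 0.65 × exp(−1.045)
  = 0.65 × 0.3517 = 0.2286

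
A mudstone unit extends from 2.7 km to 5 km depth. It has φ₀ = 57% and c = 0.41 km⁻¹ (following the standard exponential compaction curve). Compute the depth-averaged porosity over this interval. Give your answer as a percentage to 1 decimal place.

⟨φ⟩ = (1/(Z₂−Z₁)) ∫ φ₀ e^(−cZ) dZ = φ₀·(e^(−c·Z₁) − e^(−c·Z₂)) / (c·(Z₂−Z₁))
e^(−0.41×2.7) = 0.3305; e^(−0.41×5) = 0.1287
⟨φ⟩ = 0.57 × (0.3305 − 0.1287) / (0.41 × 2.3) = 0.57 × 0.2140 = 0.1220

12.2%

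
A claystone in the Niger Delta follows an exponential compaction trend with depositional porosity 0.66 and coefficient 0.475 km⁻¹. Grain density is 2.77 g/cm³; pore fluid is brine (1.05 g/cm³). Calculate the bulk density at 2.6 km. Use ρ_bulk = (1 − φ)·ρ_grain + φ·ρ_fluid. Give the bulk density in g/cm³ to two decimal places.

2.44 g/cm³

Porosity at depth: φ = 0.66·exp(−0.475×2.6) = 0.66×0.2908 = 0.1920
Bulk density: ρ_b = (1−φ)ρ_g + φ·ρ_f = 0.8080×2.77 + 0.1920×1.05
       = 2.238 + 0.202 = 2.440 g/cm³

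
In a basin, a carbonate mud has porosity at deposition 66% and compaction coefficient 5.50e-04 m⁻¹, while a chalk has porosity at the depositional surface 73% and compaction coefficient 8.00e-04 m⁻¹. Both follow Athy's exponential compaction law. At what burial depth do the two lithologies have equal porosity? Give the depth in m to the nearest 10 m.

Working in km (1 km = 1000 m; k in km⁻¹ = k in m⁻¹ × 1000):
Set n₀ₐ e^(−kₐZ) = n₀ᵦ e^(−kᵦZ) ⇒ ln(n₀ₐ/n₀ᵦ) = (kₐ − kᵦ)·Z
Z = ln(0.66/0.73) / (0.55 − 0.8) = -0.1008 / -0.25 = 0.403 km

400 m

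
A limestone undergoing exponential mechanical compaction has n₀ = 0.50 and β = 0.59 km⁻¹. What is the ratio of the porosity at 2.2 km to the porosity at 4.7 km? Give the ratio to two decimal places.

n(d₁)/n(d₂) = e^(−β·d₁)/e^(−β·d₂) = e^{β(d₂−d₁)}
= exp(0.59 × 2.5) = exp(1.475) = 4.3710

4.37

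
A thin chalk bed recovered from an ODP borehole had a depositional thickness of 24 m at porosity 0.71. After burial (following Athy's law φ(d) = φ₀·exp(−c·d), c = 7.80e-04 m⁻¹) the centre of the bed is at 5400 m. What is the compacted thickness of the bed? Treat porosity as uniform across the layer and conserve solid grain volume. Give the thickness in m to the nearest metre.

7 m

Working in km (1 km = 1000 m; c in km⁻¹ = c in m⁻¹ × 1000):
Porosity at 5.4 km: φ = 0.71·exp(−0.78×5.4) = 0.0105
Solid-volume conservation: h(1−φ) = h₀(1−φ₀) ⇒ h = h₀·(1−φ₀)/(1−φ)
h = 0.024 × (1 − 0.71)/(1 − 0.0105) = 0.024 × 0.2931 = 0.0070 km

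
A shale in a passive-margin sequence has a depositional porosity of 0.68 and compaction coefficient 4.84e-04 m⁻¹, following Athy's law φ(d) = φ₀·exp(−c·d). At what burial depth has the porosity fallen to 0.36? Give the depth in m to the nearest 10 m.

1310 m

Working in km (1 km = 1000 m; c in km⁻¹ = c in m⁻¹ × 1000):
Invert Athy's law: d = ln(φ₀/φ) / c
d = ln(0.68/0.36) / 0.484 = ln(1.889) / 0.484 = 0.6360 / 0.484 = 1.314 km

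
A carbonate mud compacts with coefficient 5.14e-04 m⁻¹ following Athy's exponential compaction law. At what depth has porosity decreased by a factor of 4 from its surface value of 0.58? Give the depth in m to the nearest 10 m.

Working in km (1 km = 1000 m; β in km⁻¹ = β in m⁻¹ × 1000):
phi/phi₀ = 1/4 ⇒ exp(−β·d) = 1/4 ⇒ d = ln(4) / β
d = 1.3863 / 0.514 = 2.697 km

2700 m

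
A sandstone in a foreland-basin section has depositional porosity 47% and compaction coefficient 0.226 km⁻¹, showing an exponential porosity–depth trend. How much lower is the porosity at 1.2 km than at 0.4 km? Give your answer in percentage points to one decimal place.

n(0.4) = 0.47·e^(−0.226×0.4) = 0.4294
n(1.2) = 0.47·e^(−0.226×1.2) = 0.3584
Δn = 0.4294 − 0.3584 = 0.0710

7.1 percentage points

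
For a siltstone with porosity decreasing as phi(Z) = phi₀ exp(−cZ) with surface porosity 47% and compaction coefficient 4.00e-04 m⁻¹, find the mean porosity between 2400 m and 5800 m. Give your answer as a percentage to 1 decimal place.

Working in km (1 km = 1000 m; c in km⁻¹ = c in m⁻¹ × 1000):
⟨phi⟩ = (1/(Z₂−Z₁)) ∫ phi₀ e^(−cZ) dZ = phi₀·(e^(−c·Z₁) − e^(−c·Z₂)) / (c·(Z₂−Z₁))
e^(−0.4×2.4) = 0.3829; e^(−0.4×5.8) = 0.0983
⟨phi⟩ = 0.47 × (0.3829 − 0.0983) / (0.4 × 3.4) = 0.47 × 0.2093 = 0.0984

9.8%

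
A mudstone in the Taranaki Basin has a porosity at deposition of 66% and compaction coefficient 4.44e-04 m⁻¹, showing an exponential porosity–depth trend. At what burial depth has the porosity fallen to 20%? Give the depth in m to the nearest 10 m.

Working in km (1 km = 1000 m; c in km⁻¹ = c in m⁻¹ × 1000):
Invert Athy's law: z = ln(phi₀/phi) / c
z = ln(0.66/0.2) / 0.444 = ln(3.3) / 0.444 = 1.1939 / 0.444 = 2.689 km

2690 m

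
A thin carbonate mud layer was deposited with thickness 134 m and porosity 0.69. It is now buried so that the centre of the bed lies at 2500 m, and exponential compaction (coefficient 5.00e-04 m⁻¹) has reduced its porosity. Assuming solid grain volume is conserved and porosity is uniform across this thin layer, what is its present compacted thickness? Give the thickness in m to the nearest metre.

52 m

Working in km (1 km = 1000 m; c in km⁻¹ = c in m⁻¹ × 1000):
Porosity at 2.5 km: φ = 0.69·exp(−0.5×2.5) = 0.1977
Solid-volume conservation: h(1−φ) = h₀(1−φ₀) ⇒ h = h₀·(1−φ₀)/(1−φ)
h = 0.134 × (1 − 0.69)/(1 − 0.1977) = 0.134 × 0.3864 = 0.0518 km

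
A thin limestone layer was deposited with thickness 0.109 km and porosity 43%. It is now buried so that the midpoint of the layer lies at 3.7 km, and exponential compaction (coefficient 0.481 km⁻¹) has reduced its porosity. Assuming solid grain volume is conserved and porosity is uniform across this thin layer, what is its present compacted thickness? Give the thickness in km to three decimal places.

Porosity at 3.7 km: φ = 0.43·exp(−0.481×3.7) = 0.0725
Solid-volume conservation: h(1−φ) = h₀(1−φ₀) ⇒ h = h₀·(1−φ₀)/(1−φ)
h = 0.109 × (1 − 0.43)/(1 − 0.0725) = 0.109 × 0.6146 = 0.0670 km

0.067 km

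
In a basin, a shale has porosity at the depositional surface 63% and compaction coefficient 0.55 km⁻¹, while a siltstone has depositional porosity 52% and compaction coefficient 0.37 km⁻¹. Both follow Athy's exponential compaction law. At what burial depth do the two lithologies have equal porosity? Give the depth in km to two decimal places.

Set phi₀ₐ e^(−βₐd) = phi₀ᵦ e^(−βᵦd) ⇒ ln(phi₀ₐ/phi₀ᵦ) = (βₐ − βᵦ)·d
d = ln(0.63/0.52) / (0.55 − 0.37) = 0.1919 / 0.18 = 1.066 km

1.07 km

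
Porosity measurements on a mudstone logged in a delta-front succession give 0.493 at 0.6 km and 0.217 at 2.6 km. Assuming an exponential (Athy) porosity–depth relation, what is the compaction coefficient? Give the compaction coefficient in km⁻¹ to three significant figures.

Athy: φ(z) = φ₀ e^(−cz) ⇒ φ₁/φ₂ = e^{c(z₂−z₁)} ⇒ c = ln(φ₁/φ₂)/(z₂−z₁)
c = ln(0.493/0.217) / (2.6 − 0.6) = ln(2.272) / 2 = 0.8206 / 2 = 0.4103 km⁻¹

0.410 km⁻¹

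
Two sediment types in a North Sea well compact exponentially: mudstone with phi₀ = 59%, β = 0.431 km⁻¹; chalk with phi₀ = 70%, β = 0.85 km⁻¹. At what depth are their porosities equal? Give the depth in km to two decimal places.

0.41 km

Set phi₀ₐ e^(−βₐd) = phi₀ᵦ e^(−βᵦd) ⇒ ln(phi₀ₐ/phi₀ᵦ) = (βₐ − βᵦ)·d
d = ln(0.59/0.7) / (0.431 − 0.85) = -0.1710 / -0.419 = 0.408 km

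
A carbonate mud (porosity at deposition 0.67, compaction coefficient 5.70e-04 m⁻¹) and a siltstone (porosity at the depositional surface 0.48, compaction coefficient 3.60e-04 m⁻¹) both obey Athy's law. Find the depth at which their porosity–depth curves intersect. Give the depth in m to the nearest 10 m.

1590 m

Working in km (1 km = 1000 m; k in km⁻¹ = k in m⁻¹ × 1000):
Set n₀ₐ e^(−kₐz) = n₀ᵦ e^(−kᵦz) ⇒ ln(n₀ₐ/n₀ᵦ) = (kₐ − kᵦ)·z
z = ln(0.67/0.48) / (0.57 − 0.36) = 0.3335 / 0.21 = 1.588 km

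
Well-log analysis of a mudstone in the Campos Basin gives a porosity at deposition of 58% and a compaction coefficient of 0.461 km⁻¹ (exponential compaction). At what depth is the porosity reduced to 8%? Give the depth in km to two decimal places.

4.30 km

Invert Athy's law: z = ln(φ₀/φ) / c
z = ln(0.58/0.08) / 0.461 = ln(7.25) / 0.461 = 1.9810 / 0.461 = 4.297 km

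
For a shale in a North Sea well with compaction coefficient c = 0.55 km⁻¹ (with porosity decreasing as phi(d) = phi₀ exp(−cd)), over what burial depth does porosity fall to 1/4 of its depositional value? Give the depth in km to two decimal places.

2.52 km

phi/phi₀ = 1/4 ⇒ exp(−c·d) = 1/4 ⇒ d = ln(4) / c
d = 1.3863 / 0.55 = 2.521 km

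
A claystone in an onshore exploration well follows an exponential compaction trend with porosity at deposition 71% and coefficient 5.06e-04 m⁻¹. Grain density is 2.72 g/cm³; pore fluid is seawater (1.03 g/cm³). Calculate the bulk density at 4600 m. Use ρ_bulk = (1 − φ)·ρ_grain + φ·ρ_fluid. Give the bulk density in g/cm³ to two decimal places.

2.60 g/cm³

Working in km (1 km = 1000 m; k in km⁻¹ = k in m⁻¹ × 1000):
Porosity at depth: n = 0.71·exp(−0.506×4.6) = 0.71×0.0975 = 0.0692
Bulk density: ρ_b = (1−n)ρ_g + n·ρ_f = 0.9308×2.72 + 0.0692×1.03
       = 2.532 + 0.071 = 2.603 g/cm³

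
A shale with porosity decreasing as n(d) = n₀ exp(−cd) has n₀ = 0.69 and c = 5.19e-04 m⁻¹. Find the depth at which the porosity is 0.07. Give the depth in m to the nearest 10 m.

Working in km (1 km = 1000 m; c in km⁻¹ = c in m⁻¹ × 1000):
Invert Athy's law: d = ln(n₀/n) / c
d = ln(0.69/0.07) / 0.519 = ln(9.857) / 0.519 = 2.2882 / 0.519 = 4.409 km

4410 m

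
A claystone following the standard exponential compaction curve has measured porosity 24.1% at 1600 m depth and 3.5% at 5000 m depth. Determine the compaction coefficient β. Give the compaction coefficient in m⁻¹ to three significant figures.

Working in km (1 km = 1000 m; β in km⁻¹ = β in m⁻¹ × 1000):
Athy: n(d) = n₀ e^(−βd) ⇒ n₁/n₂ = e^{β(d₂−d₁)} ⇒ β = ln(n₁/n₂)/(d₂−d₁)
β = ln(0.241/0.035) / (5 − 1.6) = ln(6.886) / 3.4 = 1.9294 / 3.4 = 0.5675 km⁻¹

0.000567 m⁻¹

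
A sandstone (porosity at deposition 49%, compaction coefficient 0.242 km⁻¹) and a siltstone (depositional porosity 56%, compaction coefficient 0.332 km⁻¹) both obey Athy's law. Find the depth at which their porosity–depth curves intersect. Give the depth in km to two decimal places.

1.48 km

Set φ₀ₐ e^(−βₐZ) = φ₀ᵦ e^(−βᵦZ) ⇒ ln(φ₀ₐ/φ₀ᵦ) = (βₐ − βᵦ)·Z
Z = ln(0.49/0.56) / (0.242 − 0.332) = -0.1335 / -0.09 = 1.484 km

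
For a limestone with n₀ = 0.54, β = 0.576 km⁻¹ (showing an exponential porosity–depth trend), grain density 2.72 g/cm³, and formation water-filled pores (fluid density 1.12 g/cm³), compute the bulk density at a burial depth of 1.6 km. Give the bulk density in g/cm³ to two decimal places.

Porosity at depth: n = 0.54·exp(−0.576×1.6) = 0.54×0.3979 = 0.2149
Bulk density: ρ_b = (1−n)ρ_g + n·ρ_f = 0.7851×2.72 + 0.2149×1.12
       = 2.136 + 0.241 = 2.376 g/cm³

2.38 g/cm³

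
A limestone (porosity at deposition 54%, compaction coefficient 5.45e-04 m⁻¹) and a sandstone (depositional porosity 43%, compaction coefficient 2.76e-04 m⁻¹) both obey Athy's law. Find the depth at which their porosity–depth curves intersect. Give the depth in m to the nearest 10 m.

850 m

Working in km (1 km = 1000 m; c in km⁻¹ = c in m⁻¹ × 1000):
Set phi₀ₐ e^(−cₐz) = phi₀ᵦ e^(−cᵦz) ⇒ ln(phi₀ₐ/phi₀ᵦ) = (cₐ − cᵦ)·z
z = ln(0.54/0.43) / (0.545 − 0.276) = 0.2278 / 0.269 = 0.847 km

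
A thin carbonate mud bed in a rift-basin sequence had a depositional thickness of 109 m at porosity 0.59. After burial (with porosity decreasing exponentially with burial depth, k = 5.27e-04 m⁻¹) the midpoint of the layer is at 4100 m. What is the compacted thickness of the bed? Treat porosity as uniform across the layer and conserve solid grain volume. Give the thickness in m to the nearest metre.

Working in km (1 km = 1000 m; k in km⁻¹ = k in m⁻¹ × 1000):
Porosity at 4.1 km: n = 0.59·exp(−0.527×4.1) = 0.0680
Solid-volume conservation: h(1−n) = h₀(1−n₀) ⇒ h = h₀·(1−n₀)/(1−n)
h = 0.109 × (1 − 0.59)/(1 − 0.0680) = 0.109 × 0.4399 = 0.0480 km

48 m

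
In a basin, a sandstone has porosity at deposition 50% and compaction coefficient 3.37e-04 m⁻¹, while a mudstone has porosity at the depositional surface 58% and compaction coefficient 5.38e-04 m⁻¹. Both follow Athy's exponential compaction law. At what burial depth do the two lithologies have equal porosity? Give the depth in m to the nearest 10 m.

740 m

Working in km (1 km = 1000 m; c in km⁻¹ = c in m⁻¹ × 1000):
Set n₀ₐ e^(−cₐz) = n₀ᵦ e^(−cᵦz) ⇒ ln(n₀ₐ/n₀ᵦ) = (cₐ − cᵦ)·z
z = ln(0.5/0.58) / (0.337 − 0.538) = -0.1484 / -0.201 = 0.738 km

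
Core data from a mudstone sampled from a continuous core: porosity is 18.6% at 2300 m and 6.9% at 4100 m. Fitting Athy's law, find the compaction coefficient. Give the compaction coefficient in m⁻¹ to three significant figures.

0.000551 m⁻¹

Working in km (1 km = 1000 m; β in km⁻¹ = β in m⁻¹ × 1000):
Athy: φ(Z) = φ₀ e^(−βZ) ⇒ φ₁/φ₂ = e^{β(Z₂−Z₁)} ⇒ β = ln(φ₁/φ₂)/(Z₂−Z₁)
β = ln(0.186/0.069) / (4.1 − 2.3) = ln(2.696) / 1.8 = 0.9916 / 1.8 = 0.5509 km⁻¹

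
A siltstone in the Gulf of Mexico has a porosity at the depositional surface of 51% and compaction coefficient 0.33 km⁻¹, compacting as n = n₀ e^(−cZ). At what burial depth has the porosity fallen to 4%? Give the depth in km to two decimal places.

Invert Athy's law: Z = ln(n₀/n) / c
Z = ln(0.51/0.04) / 0.33 = ln(12.75) / 0.33 = 2.5455 / 0.33 = 7.714 km

7.71 km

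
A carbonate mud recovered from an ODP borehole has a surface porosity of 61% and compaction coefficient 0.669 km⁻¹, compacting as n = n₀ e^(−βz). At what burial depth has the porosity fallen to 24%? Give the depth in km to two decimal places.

1.39 km

Invert Athy's law: z = ln(n₀/n) / β
z = ln(0.61/0.24) / 0.669 = ln(2.542) / 0.669 = 0.9328 / 0.669 = 1.394 km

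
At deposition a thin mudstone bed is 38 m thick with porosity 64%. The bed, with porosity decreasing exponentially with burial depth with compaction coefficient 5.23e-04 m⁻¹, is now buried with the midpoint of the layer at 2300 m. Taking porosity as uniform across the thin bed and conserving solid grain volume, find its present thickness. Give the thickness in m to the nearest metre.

17 m

Working in km (1 km = 1000 m; β in km⁻¹ = β in m⁻¹ × 1000):
Porosity at 2.3 km: φ = 0.64·exp(−0.523×2.3) = 0.1922
Solid-volume conservation: h(1−φ) = h₀(1−φ₀) ⇒ h = h₀·(1−φ₀)/(1−φ)
h = 0.038 × (1 − 0.64)/(1 − 0.1922) = 0.038 × 0.4457 = 0.0169 km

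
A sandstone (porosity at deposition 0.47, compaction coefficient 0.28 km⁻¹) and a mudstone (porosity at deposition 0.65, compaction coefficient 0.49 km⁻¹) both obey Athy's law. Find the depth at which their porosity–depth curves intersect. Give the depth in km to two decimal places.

1.54 km

Set φ₀ₐ e^(−βₐd) = φ₀ᵦ e^(−βᵦd) ⇒ ln(φ₀ₐ/φ₀ᵦ) = (βₐ − βᵦ)·d
d = ln(0.47/0.65) / (0.28 − 0.49) = -0.3242 / -0.21 = 1.544 km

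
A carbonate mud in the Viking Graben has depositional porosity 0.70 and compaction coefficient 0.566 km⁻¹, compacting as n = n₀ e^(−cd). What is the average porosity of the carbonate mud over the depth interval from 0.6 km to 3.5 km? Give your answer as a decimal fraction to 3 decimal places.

⟨n⟩ = (1/(d₂−d₁)) ∫ n₀ e^(−cd) dd = n₀·(e^(−c·d₁) − e^(−c·d₂)) / (c·(d₂−d₁))
e^(−0.566×0.6) = 0.7121; e^(−0.566×3.5) = 0.1379
⟨n⟩ = 0.7 × (0.7121 − 0.1379) / (0.566 × 2.9) = 0.7 × 0.3498 = 0.2448

0.245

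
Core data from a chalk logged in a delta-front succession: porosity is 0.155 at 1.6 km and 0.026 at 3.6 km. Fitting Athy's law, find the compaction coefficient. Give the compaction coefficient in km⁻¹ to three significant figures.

0.893 km⁻¹

Athy: phi(Z) = phi₀ e^(−cZ) ⇒ phi₁/phi₂ = e^{c(Z₂−Z₁)} ⇒ c = ln(phi₁/phi₂)/(Z₂−Z₁)
c = ln(0.155/0.026) / (3.6 − 1.6) = ln(5.962) / 2 = 1.7853 / 2 = 0.8927 km⁻¹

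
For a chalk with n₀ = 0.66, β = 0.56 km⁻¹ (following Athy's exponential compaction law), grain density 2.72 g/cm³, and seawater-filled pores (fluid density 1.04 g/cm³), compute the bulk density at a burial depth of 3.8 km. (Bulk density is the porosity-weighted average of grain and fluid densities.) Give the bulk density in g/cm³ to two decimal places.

Porosity at depth: n = 0.66·exp(−0.56×3.8) = 0.66×0.1191 = 0.0786
Bulk density: ρ_b = (1−n)ρ_g + n·ρ_f = 0.9214×2.72 + 0.0786×1.04
       = 2.506 + 0.082 = 2.588 g/cm³

2.59 g/cm³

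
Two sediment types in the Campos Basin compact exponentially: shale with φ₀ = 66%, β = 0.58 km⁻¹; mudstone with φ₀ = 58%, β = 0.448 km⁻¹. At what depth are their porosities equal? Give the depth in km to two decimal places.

Set φ₀ₐ e^(−βₐz) = φ₀ᵦ e^(−βᵦz) ⇒ ln(φ₀ₐ/φ₀ᵦ) = (βₐ − βᵦ)·z
z = ln(0.66/0.58) / (0.58 − 0.448) = 0.1292 / 0.132 = 0.979 km

0.98 km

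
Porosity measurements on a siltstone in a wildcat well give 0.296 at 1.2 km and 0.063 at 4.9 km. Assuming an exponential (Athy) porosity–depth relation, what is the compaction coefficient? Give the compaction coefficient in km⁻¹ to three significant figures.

0.418 km⁻¹

Athy: φ(d) = φ₀ e^(−kd) ⇒ φ₁/φ₂ = e^{k(d₂−d₁)} ⇒ k = ln(φ₁/φ₂)/(d₂−d₁)
k = ln(0.296/0.063) / (4.9 − 1.2) = ln(4.698) / 3.7 = 1.5472 / 3.7 = 0.4182 km⁻¹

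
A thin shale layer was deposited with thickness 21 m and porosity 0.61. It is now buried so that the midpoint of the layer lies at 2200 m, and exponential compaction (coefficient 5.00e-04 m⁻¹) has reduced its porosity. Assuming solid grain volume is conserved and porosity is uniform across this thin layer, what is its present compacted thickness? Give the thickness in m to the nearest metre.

Working in km (1 km = 1000 m; k in km⁻¹ = k in m⁻¹ × 1000):
Porosity at 2.2 km: φ = 0.61·exp(−0.5×2.2) = 0.2031
Solid-volume conservation: h(1−φ) = h₀(1−φ₀) ⇒ h = h₀·(1−φ₀)/(1−φ)
h = 0.021 × (1 − 0.61)/(1 − 0.2031) = 0.021 × 0.4894 = 0.0103 km

10 m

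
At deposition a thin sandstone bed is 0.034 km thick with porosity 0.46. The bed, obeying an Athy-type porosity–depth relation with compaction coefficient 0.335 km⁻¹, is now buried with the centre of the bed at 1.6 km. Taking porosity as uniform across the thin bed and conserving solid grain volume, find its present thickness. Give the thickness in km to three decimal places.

0.025 km

Porosity at 1.6 km: phi = 0.46·exp(−0.335×1.6) = 0.2691
Solid-volume conservation: h(1−phi) = h₀(1−phi₀) ⇒ h = h₀·(1−phi₀)/(1−phi)
h = 0.034 × (1 − 0.46)/(1 − 0.2691) = 0.034 × 0.7389 = 0.0251 km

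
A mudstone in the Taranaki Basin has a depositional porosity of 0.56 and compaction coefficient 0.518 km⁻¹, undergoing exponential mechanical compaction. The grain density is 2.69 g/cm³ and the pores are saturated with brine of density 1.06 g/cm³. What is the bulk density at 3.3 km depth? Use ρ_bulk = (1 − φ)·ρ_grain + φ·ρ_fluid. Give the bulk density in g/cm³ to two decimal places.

2.52 g/cm³

Porosity at depth: φ = 0.56·exp(−0.518×3.3) = 0.56×0.1810 = 0.1013
Bulk density: ρ_b = (1−φ)ρ_g + φ·ρ_f = 0.8987×2.69 + 0.1013×1.06
       = 2.417 + 0.107 = 2.525 g/cm³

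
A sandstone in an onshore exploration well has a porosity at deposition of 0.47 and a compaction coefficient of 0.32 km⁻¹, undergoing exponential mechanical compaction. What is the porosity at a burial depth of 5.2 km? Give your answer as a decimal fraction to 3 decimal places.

φ = φ₀·exp(−c·Z) = 0.47 × exp(−0.32 × 5.2) = 0.47 × exp(−1.664)
  = 0.47 × 0.1894 = 0.0890

0.089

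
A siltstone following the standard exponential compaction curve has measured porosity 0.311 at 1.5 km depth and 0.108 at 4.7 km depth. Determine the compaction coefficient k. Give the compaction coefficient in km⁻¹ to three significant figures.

Athy: φ(z) = φ₀ e^(−kz) ⇒ φ₁/φ₂ = e^{k(z₂−z₁)} ⇒ k = ln(φ₁/φ₂)/(z₂−z₁)
k = ln(0.311/0.108) / (4.7 − 1.5) = ln(2.88) / 3.2 = 1.0577 / 3.2 = 0.3305 km⁻¹

0.331 km⁻¹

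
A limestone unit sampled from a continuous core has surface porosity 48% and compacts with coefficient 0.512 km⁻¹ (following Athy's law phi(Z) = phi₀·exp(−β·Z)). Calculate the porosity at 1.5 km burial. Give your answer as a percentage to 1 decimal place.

phi = phi₀·exp(−β·Z) = 0.48 × exp(−0.512 × 1.5) = 0.48 × exp(−0.768)
  = 0.48 × 0.4639 = 0.2227

22.3%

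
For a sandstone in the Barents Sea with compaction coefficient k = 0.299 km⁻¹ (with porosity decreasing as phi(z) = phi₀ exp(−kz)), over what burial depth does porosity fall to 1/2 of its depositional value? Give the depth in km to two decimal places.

phi/phi₀ = 1/2 ⇒ exp(−k·z) = 1/2 ⇒ z = ln(2) / k
z = 0.6931 / 0.299 = 2.318 km

2.32 km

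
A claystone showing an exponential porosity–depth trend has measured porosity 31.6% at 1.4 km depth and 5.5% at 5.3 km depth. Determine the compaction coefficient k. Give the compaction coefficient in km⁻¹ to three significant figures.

0.448 km⁻¹

Athy: n(z) = n₀ e^(−kz) ⇒ n₁/n₂ = e^{k(z₂−z₁)} ⇒ k = ln(n₁/n₂)/(z₂−z₁)
k = ln(0.316/0.055) / (5.3 − 1.4) = ln(5.745) / 3.9 = 1.7484 / 3.9 = 0.4483 km⁻¹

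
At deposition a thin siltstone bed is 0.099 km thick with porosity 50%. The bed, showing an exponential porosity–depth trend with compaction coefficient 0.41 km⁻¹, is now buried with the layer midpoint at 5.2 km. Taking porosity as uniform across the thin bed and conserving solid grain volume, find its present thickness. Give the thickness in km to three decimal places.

Porosity at 5.2 km: n = 0.5·exp(−0.41×5.2) = 0.0593
Solid-volume conservation: h(1−n) = h₀(1−n₀) ⇒ h = h₀·(1−n₀)/(1−n)
h = 0.099 × (1 − 0.5)/(1 − 0.0593) = 0.099 × 0.5315 = 0.0526 km

0.053 km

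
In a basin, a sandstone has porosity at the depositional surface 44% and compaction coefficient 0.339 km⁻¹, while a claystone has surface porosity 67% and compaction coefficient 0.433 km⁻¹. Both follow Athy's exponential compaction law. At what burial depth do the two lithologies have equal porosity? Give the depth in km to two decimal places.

Set φ₀ₐ e^(−βₐz) = φ₀ᵦ e^(−βᵦz) ⇒ ln(φ₀ₐ/φ₀ᵦ) = (βₐ − βᵦ)·z
z = ln(0.44/0.67) / (0.339 − 0.433) = -0.4205 / -0.094 = 4.473 km

4.47 km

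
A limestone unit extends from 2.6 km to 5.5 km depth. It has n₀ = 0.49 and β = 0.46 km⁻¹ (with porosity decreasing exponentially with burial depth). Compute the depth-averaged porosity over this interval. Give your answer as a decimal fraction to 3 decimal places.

0.082

⟨n⟩ = (1/(Z₂−Z₁)) ∫ n₀ e^(−βZ) dZ = n₀·(e^(−β·Z₁) − e^(−β·Z₂)) / (β·(Z₂−Z₁))
e^(−0.46×2.6) = 0.3024; e^(−0.46×5.5) = 0.0797
⟨n⟩ = 0.49 × (0.3024 − 0.0797) / (0.46 × 2.9) = 0.49 × 0.1670 = 0.0818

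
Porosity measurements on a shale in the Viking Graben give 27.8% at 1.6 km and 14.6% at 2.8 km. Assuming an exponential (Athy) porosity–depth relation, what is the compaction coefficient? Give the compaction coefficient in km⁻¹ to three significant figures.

Athy: φ(z) = φ₀ e^(−βz) ⇒ φ₁/φ₂ = e^{β(z₂−z₁)} ⇒ β = ln(φ₁/φ₂)/(z₂−z₁)
β = ln(0.278/0.146) / (2.8 − 1.6) = ln(1.904) / 1.2 = 0.6440 / 1.2 = 0.5367 km⁻¹

0.537 km⁻¹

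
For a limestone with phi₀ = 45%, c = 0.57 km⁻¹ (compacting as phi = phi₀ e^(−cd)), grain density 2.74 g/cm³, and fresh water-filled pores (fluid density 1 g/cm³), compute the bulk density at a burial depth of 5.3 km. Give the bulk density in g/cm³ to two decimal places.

2.70 g/cm³

Porosity at depth: phi = 0.45·exp(−0.57×5.3) = 0.45×0.0488 = 0.0219
Bulk density: ρ_b = (1−phi)ρ_g + phi·ρ_f = 0.9781×2.74 + 0.0219×1
       = 2.680 + 0.022 = 2.702 g/cm³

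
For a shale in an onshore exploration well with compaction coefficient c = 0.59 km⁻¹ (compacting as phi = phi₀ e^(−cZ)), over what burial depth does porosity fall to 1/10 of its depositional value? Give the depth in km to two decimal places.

3.90 km

phi/phi₀ = 1/10 ⇒ exp(−c·Z) = 1/10 ⇒ Z = ln(10) / c
Z = 2.3026 / 0.59 = 3.903 km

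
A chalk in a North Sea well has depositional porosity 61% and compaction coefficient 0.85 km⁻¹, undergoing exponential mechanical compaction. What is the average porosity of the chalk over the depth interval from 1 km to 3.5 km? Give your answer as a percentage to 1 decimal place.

10.8%

⟨phi⟩ = (1/(z₂−z₁)) ∫ phi₀ e^(−cz) dz = phi₀·(e^(−c·z₁) − e^(−c·z₂)) / (c·(z₂−z₁))
e^(−0.85×1) = 0.4274; e^(−0.85×3.5) = 0.0510
⟨phi⟩ = 0.61 × (0.4274 − 0.0510) / (0.85 × 2.5) = 0.61 × 0.1771 = 0.1080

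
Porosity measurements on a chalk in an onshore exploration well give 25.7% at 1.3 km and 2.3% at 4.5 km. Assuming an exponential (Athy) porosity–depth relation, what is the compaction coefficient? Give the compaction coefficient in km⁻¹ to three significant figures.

Athy: n(Z) = n₀ e^(−βZ) ⇒ n₁/n₂ = e^{β(Z₂−Z₁)} ⇒ β = ln(n₁/n₂)/(Z₂−Z₁)
β = ln(0.257/0.023) / (4.5 − 1.3) = ln(11.17) / 3.2 = 2.4136 / 3.2 = 0.7542 km⁻¹

0.754 km⁻¹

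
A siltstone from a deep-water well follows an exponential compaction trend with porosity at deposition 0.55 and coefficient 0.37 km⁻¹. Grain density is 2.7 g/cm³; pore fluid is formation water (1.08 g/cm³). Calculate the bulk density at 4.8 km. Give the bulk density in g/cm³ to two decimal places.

2.55 g/cm³

Porosity at depth: phi = 0.55·exp(−0.37×4.8) = 0.55×0.1693 = 0.0931
Bulk density: ρ_b = (1−phi)ρ_g + phi·ρ_f = 0.9069×2.7 + 0.0931×1.08
       = 2.449 + 0.101 = 2.549 g/cm³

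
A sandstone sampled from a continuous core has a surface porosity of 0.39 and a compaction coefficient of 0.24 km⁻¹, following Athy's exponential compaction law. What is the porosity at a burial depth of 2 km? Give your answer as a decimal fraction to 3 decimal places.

n = n₀·exp(−c·Z) = 0.39 × exp(−0.24 × 2) = 0.39 × exp(−0.48)
  = 0.39 × 0.6188 = 0.2413

0.241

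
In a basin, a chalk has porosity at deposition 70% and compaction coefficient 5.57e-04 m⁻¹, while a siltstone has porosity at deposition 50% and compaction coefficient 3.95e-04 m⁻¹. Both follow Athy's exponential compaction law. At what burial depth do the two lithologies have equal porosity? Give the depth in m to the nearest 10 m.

Working in km (1 km = 1000 m; c in km⁻¹ = c in m⁻¹ × 1000):
Set n₀ₐ e^(−cₐZ) = n₀ᵦ e^(−cᵦZ) ⇒ ln(n₀ₐ/n₀ᵦ) = (cₐ − cᵦ)·Z
Z = ln(0.7/0.5) / (0.557 − 0.395) = 0.3365 / 0.162 = 2.077 km

2080 m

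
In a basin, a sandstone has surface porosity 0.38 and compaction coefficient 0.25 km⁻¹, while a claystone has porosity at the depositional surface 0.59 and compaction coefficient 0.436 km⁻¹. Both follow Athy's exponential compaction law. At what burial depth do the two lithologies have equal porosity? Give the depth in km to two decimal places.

2.37 km

Set n₀ₐ e^(−kₐd) = n₀ᵦ e^(−kᵦd) ⇒ ln(n₀ₐ/n₀ᵦ) = (kₐ − kᵦ)·d
d = ln(0.38/0.59) / (0.25 − 0.436) = -0.4400 / -0.186 = 2.365 km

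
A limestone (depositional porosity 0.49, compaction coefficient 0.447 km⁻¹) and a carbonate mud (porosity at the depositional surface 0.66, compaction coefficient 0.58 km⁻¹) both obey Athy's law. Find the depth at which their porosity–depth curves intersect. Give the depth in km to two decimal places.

2.24 km

Set φ₀ₐ e^(−βₐd) = φ₀ᵦ e^(−βᵦd) ⇒ ln(φ₀ₐ/φ₀ᵦ) = (βₐ − βᵦ)·d
d = ln(0.49/0.66) / (0.447 − 0.58) = -0.2978 / -0.133 = 2.239 km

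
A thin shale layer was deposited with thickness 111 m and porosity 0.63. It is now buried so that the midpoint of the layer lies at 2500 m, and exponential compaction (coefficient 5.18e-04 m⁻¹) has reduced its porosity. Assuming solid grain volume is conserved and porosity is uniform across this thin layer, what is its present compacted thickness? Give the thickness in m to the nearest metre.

Working in km (1 km = 1000 m; c in km⁻¹ = c in m⁻¹ × 1000):
Porosity at 2.5 km: n = 0.63·exp(−0.518×2.5) = 0.1726
Solid-volume conservation: h(1−n) = h₀(1−n₀) ⇒ h = h₀·(1−n₀)/(1−n)
h = 0.111 × (1 − 0.63)/(1 − 0.1726) = 0.111 × 0.4472 = 0.0496 km

50 m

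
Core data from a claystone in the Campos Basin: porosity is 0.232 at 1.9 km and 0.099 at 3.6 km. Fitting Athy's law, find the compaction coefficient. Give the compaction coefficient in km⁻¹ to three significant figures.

Athy: phi(Z) = phi₀ e^(−βZ) ⇒ phi₁/phi₂ = e^{β(Z₂−Z₁)} ⇒ β = ln(phi₁/phi₂)/(Z₂−Z₁)
β = ln(0.232/0.099) / (3.6 − 1.9) = ln(2.343) / 1.7 = 0.8516 / 1.7 = 0.501 km⁻¹

0.501 km⁻¹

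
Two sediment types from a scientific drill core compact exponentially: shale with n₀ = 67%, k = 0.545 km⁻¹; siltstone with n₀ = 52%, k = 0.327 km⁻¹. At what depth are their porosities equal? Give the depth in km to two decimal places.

Set n₀ₐ e^(−kₐz) = n₀ᵦ e^(−kᵦz) ⇒ ln(n₀ₐ/n₀ᵦ) = (kₐ − kᵦ)·z
z = ln(0.67/0.52) / (0.545 − 0.327) = 0.2534 / 0.218 = 1.163 km

1.16 km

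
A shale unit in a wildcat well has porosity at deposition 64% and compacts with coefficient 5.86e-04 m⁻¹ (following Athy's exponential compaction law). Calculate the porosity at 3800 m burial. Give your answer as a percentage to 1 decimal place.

6.9%

Working in km (1 km = 1000 m; k in km⁻¹ = k in m⁻¹ × 1000):
phi = phi₀·exp(−k·z) = 0.64 × exp(−0.586 × 3.8) = 0.64 × exp(−2.227)
  = 0.64 × 0.1079 = 0.0690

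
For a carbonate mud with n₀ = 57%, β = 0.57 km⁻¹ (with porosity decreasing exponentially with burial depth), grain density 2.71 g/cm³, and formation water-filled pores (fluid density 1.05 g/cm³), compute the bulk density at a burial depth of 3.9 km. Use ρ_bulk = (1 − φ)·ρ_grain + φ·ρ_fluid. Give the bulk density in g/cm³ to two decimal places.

2.61 g/cm³

Porosity at depth: n = 0.57·exp(−0.57×3.9) = 0.57×0.1083 = 0.0617
Bulk density: ρ_b = (1−n)ρ_g + n·ρ_f = 0.9383×2.71 + 0.0617×1.05
       = 2.543 + 0.065 = 2.608 g/cm³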